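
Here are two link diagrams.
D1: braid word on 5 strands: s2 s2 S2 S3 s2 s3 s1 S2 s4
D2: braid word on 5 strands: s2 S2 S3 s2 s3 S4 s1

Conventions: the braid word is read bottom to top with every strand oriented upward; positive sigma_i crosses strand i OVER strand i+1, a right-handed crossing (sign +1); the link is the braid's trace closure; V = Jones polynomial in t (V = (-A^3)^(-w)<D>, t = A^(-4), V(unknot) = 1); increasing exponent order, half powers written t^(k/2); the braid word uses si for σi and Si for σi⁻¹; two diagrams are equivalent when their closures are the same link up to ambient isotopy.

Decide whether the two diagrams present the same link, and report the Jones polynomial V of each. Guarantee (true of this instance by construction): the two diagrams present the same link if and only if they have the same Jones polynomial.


same link: yes
V(D1) = -t^(-1/2) - t^(1/2)  [9 crossings, <D> = A^7 + A^11, w = +3]
D2 (bracket A + A^5; 7 crossings at w = +1): V = -t^(-1/2) - t^(1/2)
note: one V(t) for all 2 diagrams — one class (guaranteed)


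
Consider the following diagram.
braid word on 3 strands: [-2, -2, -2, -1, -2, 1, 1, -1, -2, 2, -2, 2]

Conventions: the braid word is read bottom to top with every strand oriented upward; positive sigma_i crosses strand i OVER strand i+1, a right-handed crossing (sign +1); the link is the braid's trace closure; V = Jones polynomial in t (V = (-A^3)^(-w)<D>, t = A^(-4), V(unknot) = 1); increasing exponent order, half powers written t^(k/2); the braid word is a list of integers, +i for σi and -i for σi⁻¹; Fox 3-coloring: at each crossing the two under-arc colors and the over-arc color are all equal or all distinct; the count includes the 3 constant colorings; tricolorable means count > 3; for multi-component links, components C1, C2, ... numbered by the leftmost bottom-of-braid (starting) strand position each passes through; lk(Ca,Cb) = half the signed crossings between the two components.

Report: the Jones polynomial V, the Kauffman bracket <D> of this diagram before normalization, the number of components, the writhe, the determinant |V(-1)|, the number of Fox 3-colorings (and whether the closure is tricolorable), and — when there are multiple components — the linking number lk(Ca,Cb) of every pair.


V(t) = -t^-4 + t^-3 + t^-1
bracket: A^-8 + 1 - A^4, w = -4
1 component, writhe -4, over 12 crossings
det 3, colorings 9 of 3^12 — tricolorable
observation: V spans 3 powers of t: at least 3 crossings in any diagram


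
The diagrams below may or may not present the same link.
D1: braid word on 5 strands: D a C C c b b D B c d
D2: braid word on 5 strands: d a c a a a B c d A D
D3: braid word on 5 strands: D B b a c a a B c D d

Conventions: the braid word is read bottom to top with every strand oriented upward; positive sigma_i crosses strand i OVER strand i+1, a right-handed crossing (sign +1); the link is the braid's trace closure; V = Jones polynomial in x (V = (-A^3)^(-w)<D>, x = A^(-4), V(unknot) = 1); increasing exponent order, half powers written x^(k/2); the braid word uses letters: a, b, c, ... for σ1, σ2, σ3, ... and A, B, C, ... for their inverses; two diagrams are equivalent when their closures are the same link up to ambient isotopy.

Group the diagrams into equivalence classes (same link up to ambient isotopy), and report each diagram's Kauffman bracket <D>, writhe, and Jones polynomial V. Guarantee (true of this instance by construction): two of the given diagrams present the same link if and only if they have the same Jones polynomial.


classes: {D1} | {D2, D3}
V(D1) = -x^(-1/2) - x^(1/2)  [11 crossings, <D> = A + A^5, w = +1]
V(D2) = -x^(3/2) - 2x^(7/2) + x^(9/2) - x^(11/2) + x^(13/2)  [11 crossings, <D> = -A^-11 + A^-7 - A^-3 + 2A + A^9, w = +5]
V(D3) = -x^(3/2) - 2x^(7/2) + x^(9/2) - x^(11/2) + x^(13/2)  (w +3, c 11, <D> = -A^-17 + A^-13 - A^-9 + 2A^-5 + A^3)
insight: V(x) takes 2 values over 3 diagrams, fixing the grouping


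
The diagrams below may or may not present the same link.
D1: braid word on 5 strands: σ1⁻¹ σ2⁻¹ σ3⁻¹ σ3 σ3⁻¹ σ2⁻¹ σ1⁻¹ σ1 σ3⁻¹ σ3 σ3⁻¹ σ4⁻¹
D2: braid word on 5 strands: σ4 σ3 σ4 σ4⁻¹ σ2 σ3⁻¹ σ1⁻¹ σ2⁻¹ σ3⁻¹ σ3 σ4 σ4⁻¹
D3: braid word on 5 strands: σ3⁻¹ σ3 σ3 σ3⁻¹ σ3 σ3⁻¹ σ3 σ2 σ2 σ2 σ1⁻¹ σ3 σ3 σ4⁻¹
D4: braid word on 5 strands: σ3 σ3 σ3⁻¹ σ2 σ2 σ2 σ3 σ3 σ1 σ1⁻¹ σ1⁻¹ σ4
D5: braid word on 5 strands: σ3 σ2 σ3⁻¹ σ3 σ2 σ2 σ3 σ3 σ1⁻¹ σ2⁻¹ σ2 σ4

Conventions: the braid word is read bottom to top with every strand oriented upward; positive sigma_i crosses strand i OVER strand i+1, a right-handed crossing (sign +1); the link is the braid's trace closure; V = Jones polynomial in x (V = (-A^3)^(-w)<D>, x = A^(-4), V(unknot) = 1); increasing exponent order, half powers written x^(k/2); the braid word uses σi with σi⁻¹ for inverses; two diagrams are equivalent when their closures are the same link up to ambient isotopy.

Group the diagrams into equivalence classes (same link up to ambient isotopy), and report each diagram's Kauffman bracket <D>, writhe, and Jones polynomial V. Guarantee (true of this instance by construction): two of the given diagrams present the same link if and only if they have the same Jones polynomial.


equivalence classes: {D1} | {D2} | {D3, D4, D5}
D1 (bracket A^-14 + A^-6 - A^-2; 12 crossings at w = -6): V = -x^-4 + x^-3 + x^-1
D2 (bracket 1; 12 crossings at w = 0): V = 1
V(D3) = x^2 + 2x^4 - 2x^5 + x^6 - 2x^7 + x^8  [14 crossings, <D> = A^-20 - 2A^-16 + A^-12 - 2A^-8 + 2A^-4 + A^4, w = +4]
D4 (bracket A^-14 - 2A^-10 + A^-6 - 2A^-2 + 2A^2 + A^10; 12 crossings at w = +6): V = x^2 + 2x^4 - 2x^5 + x^6 - 2x^7 + x^8
V(D5) = x^2 + 2x^4 - 2x^5 + x^6 - 2x^7 + x^8  (w +6, c 12, <D> = A^-14 - 2A^-10 + A^-6 - 2A^-2 + 2A^2 + A^10)
key observation: V(x) takes 3 values over 5 diagrams, fixing the grouping


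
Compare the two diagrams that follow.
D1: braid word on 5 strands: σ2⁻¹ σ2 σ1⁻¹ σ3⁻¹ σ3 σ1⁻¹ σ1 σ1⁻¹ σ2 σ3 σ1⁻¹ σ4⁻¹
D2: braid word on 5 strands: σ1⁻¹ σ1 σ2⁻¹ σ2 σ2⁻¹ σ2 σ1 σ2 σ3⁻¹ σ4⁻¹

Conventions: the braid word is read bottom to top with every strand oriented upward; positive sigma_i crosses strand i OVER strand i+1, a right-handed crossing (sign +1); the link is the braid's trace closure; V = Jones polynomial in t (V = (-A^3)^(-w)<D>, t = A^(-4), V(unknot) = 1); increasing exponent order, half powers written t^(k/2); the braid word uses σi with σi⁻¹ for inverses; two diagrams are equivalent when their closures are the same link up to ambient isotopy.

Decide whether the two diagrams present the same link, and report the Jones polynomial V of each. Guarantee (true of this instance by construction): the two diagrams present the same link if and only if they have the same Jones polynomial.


equivalent: no
D1 (bracket A^-2 + A^6 - A^10; 12 crossings at w = -2): V = -t^-4 + t^-3 + t^-1
V(D2) = 1  (w 0, c 10, <D> = 1)
key observation: 2 classes among 2 diagrams; unequal V(t) rules out equality


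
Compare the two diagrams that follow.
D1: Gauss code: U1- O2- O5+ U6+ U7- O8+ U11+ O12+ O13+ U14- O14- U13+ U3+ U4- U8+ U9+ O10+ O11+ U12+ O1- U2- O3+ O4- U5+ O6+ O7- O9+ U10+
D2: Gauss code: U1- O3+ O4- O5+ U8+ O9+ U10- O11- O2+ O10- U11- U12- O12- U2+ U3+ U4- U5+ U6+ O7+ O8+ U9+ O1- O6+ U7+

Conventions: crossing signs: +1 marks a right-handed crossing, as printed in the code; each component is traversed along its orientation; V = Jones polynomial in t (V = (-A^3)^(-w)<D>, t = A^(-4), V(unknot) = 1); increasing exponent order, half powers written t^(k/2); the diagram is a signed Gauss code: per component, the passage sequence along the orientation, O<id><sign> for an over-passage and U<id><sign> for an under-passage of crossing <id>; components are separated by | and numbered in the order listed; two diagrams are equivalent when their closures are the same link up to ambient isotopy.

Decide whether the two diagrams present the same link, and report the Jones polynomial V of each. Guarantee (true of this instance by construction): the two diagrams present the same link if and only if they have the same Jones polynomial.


equivalent: yes
V(D1) = t - t^2 + 2t^3 - t^4 + t^5 - t^6  (w +4, c 14, <D> = -A^-12 + A^-8 - A^-4 + 2 - A^4 + A^8)
V(D2) = t - t^2 + 2t^3 - t^4 + t^5 - t^6  [12 crossings, <D> = -A^-18 + A^-14 - A^-10 + 2A^-6 - A^-2 + A^2, w = +2]
key observation: all 2 diagrams share one V(t), hence one class


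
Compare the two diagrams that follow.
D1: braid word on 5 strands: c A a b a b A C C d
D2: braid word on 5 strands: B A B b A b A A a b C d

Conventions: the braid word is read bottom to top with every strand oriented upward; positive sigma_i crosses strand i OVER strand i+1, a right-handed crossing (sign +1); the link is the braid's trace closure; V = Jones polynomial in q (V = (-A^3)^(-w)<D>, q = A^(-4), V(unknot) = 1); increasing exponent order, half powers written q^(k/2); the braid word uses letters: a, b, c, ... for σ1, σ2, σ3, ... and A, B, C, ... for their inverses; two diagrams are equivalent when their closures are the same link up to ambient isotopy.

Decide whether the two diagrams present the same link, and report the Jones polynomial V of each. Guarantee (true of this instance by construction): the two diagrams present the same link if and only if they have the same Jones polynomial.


equivalent: no
D1 (bracket A^6; 10 crossings at w = +2): V = 1
V(D2) = -q^-4 + q^-3 + q^-1  (w -2, c 12, <D> = A^-2 + A^6 - A^10)
key observation: 2 classes among 2 diagrams; unequal V(q) rules out equality


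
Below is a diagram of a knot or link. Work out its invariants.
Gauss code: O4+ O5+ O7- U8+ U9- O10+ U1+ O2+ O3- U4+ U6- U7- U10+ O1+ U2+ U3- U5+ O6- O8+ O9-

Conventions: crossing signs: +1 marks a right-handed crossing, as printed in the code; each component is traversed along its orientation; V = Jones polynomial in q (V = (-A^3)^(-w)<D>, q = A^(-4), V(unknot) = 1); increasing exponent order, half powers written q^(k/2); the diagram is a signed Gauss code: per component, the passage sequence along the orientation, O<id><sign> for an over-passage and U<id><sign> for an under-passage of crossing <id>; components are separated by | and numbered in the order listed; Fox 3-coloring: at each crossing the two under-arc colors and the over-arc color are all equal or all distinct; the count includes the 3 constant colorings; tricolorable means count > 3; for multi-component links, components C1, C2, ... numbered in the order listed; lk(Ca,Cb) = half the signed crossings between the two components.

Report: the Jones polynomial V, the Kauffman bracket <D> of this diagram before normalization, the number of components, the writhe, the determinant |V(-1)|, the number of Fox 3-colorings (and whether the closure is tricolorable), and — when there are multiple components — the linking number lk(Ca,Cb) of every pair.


V(q) = 1
bracket: A^6, w = +2
1 component, writhe +2, over 10 crossings
det 1, colorings 3 of 3^10 — not tricolorable
observation: det 1 = |V(-1)|; not divisible by 3, so not tricolorable


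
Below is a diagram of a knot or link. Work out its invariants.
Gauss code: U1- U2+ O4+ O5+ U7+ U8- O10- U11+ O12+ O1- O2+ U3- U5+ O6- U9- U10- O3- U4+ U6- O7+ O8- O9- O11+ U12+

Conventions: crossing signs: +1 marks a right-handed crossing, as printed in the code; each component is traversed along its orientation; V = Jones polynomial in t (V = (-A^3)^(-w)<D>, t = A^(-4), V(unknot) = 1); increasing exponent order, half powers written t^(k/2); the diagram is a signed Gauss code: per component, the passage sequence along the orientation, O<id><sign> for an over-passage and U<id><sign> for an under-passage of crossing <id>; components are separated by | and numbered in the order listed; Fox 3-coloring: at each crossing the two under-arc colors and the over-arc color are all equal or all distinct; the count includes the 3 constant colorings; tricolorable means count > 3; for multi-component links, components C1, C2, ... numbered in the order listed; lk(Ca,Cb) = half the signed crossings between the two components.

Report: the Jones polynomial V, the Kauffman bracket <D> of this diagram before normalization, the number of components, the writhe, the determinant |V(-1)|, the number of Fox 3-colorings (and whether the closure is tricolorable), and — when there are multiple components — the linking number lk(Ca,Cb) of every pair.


V(t) = -t^-3 + t^-2 - t^-1 + 3 - t + t^2 - t^3
bracket: -A^-12 + A^-8 - A^-4 + 3 - A^4 + A^8 - A^12, w = 0
1 component, writhe 0, over 12 crossings
det 9, colorings 27 of 3^12 — tricolorable
observation: V spans 6 powers of t: at least 6 crossings in any diagram


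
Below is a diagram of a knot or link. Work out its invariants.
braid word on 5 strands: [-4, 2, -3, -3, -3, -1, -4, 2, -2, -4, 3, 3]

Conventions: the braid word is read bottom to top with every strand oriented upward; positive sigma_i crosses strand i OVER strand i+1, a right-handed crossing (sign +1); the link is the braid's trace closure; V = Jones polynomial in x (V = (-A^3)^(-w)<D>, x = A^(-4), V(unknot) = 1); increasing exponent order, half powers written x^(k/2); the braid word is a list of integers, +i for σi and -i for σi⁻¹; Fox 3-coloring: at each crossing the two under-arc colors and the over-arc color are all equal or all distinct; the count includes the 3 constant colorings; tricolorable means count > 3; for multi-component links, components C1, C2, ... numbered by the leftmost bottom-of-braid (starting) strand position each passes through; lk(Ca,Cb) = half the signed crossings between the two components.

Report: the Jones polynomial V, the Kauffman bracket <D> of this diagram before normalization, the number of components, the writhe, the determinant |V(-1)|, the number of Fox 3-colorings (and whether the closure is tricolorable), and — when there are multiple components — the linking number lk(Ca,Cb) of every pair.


V(x) = x^-7 - 2x^-6 + 2x^-5 - 3x^-4 + 3x^-3 - 2x^-2 + 2x^-1
bracket: 2A^-8 - 2A^-4 + 3 - 3A^4 + 2A^8 - 2A^12 + A^16, w = -4
1 component, writhe -4, over 12 crossings
det 15, colorings 9 of 3^12 — tricolorable
observation: V spans 6 powers of x: at least 6 crossings in any diagram


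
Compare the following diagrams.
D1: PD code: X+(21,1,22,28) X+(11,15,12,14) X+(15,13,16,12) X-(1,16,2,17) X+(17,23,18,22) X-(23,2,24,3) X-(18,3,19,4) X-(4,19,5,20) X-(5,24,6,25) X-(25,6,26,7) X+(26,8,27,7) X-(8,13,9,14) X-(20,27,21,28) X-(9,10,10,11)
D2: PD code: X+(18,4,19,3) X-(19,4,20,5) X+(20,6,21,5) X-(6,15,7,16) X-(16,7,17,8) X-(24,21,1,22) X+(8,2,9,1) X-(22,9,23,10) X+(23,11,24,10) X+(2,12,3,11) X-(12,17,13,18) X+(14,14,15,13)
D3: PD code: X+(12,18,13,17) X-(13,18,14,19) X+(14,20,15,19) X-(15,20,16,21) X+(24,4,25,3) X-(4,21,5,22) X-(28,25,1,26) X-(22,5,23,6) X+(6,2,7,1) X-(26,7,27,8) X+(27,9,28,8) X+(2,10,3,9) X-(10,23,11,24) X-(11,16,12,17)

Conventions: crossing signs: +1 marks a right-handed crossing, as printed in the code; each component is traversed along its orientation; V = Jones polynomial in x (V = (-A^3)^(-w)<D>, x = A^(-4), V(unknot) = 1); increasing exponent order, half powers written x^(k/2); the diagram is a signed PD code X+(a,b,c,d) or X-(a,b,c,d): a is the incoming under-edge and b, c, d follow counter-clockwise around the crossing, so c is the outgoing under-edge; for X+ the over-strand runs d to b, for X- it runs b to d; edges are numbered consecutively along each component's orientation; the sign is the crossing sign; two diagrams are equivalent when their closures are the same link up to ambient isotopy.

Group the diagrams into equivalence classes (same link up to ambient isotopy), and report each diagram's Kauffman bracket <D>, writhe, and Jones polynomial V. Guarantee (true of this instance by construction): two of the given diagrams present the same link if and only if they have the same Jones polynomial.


equivalence classes: {D1} | {D2, D3}
D1 (bracket A^-8 - A^-4 + 2 - A^4 + A^8 - A^12; 14 crossings at w = -4): V = -x^-6 + x^-5 - x^-4 + 2x^-3 - x^-2 + x^-1
V(D2) = -x^-3 + 2x^-2 - 2x^-1 + 3 - 2x + 2x^2 - x^3  (w 0, c 12, <D> = -A^-12 + 2A^-8 - 2A^-4 + 3 - 2A^4 + 2A^8 - A^12)
D3 (bracket -A^-18 + 2A^-14 - 2A^-10 + 3A^-6 - 2A^-2 + 2A^2 - A^6; 14 crossings at w = -2): V = -x^-3 + 2x^-2 - 2x^-1 + 3 - 2x + 2x^2 - x^3
key observation: V(x) takes 2 values over 3 diagrams, fixing the grouping


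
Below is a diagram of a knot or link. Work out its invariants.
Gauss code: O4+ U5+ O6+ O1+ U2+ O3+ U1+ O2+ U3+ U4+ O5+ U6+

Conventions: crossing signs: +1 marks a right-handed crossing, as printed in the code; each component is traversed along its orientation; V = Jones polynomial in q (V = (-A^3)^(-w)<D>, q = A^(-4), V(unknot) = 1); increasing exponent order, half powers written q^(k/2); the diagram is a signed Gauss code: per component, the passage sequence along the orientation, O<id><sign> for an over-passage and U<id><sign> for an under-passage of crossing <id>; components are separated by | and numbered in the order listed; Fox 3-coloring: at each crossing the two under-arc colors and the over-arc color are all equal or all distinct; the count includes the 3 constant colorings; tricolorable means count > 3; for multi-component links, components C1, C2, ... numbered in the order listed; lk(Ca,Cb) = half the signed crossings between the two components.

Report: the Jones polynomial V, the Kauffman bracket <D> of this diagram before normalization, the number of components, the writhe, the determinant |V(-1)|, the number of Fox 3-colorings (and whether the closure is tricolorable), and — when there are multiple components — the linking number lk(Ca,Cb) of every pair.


V = q^2 + 2q^4 - 2q^5 + q^6 - 2q^7 + q^8
<D> = A^-14 - 2A^-10 + A^-6 - 2A^-2 + 2A^2 + A^10 (w = +6)
1 component over 6 crossings, w = +6
27 Fox colorings among 3^6, |V(-1)| = 9: tricolorable
why: V spans 6 powers of q: at least 6 crossings in any diagram


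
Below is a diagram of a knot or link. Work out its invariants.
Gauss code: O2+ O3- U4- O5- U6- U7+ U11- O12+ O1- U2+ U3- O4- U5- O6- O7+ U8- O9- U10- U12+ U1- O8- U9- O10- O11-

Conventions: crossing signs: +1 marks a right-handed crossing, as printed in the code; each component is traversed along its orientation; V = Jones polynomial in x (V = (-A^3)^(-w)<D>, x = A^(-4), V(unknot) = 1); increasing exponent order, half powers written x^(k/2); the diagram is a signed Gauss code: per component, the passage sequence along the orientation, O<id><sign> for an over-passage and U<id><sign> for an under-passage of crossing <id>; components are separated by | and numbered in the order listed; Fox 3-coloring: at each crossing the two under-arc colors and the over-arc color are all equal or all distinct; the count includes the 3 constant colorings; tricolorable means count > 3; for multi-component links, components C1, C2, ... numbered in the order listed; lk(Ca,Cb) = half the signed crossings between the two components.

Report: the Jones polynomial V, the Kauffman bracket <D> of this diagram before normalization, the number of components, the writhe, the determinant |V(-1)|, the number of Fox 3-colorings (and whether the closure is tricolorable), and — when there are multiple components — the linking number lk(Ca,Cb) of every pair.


Jones polynomial: V(x) = x^-8 - 2x^-7 + x^-6 - 2x^-5 + 2x^-4 + x^-2
<D> = A^-10 + 2A^-2 - 2A^2 + A^6 - 2A^10 + A^14; writhe -6
components 1, writhe -6 (12 crossings)
3-colorings: 27 of 3^12, det 9 — tricolorable
note: w = -6 (over 12 crossings) is diagram-only; (-A^3)^(6) removes it from V


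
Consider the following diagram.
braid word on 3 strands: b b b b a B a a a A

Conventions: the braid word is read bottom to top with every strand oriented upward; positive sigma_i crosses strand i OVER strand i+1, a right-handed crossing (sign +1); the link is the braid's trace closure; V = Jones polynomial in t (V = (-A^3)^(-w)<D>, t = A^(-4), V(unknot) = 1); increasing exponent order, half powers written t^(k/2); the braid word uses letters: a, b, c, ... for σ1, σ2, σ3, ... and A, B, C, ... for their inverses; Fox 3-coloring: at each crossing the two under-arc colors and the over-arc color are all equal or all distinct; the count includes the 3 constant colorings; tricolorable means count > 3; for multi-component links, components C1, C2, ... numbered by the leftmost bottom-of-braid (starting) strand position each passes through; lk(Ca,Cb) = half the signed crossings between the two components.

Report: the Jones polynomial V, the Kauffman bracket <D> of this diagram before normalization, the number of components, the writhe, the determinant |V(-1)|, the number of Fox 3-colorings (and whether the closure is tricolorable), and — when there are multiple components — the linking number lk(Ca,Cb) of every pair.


Jones polynomial: V(t) = t^2 - t^3 + 3t^4 - 3t^5 + 3t^6 - 3t^7 + 2t^8 - t^9
<D> = -A^-18 + 2A^-14 - 3A^-10 + 3A^-6 - 3A^-2 + 3A^2 - A^6 + A^10; writhe +6
components 1, writhe +6 (10 crossings)
3-colorings: 3 of 3^10, det 17 — not tricolorable
note: det 17 = |V(-1)|; not divisible by 3, so not tricolorable


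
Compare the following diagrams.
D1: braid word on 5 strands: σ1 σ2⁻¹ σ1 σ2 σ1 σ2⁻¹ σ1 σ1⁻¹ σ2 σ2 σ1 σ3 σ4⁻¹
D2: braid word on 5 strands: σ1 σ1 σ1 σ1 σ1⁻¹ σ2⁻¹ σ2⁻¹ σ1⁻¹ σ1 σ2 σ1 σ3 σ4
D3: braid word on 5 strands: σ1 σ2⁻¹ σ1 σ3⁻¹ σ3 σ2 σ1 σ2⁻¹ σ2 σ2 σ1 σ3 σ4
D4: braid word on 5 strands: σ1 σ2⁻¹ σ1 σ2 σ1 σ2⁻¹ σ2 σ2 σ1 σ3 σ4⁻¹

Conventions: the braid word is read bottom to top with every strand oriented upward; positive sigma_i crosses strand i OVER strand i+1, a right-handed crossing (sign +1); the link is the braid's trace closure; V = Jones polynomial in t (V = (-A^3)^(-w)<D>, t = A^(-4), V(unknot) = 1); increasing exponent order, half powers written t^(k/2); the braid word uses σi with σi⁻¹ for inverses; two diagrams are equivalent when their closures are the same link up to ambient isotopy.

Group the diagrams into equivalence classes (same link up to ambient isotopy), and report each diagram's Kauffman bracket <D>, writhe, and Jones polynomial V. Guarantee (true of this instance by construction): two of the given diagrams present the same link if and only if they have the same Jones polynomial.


grouping into links: {D1, D3, D4} | {D2}
V(D1) = -t^(3/2) - 2t^(7/2) + t^(9/2) - t^(11/2) + t^(13/2)  (w +5, c 13, <D> = -A^-11 + A^-7 - A^-3 + 2A + A^9)
V(D2) = -t^(3/2) - t^(7/2) + t^(9/2) - t^(11/2)  (w +5, c 13, <D> = A^-7 - A^-3 + A + A^9)
D3 (bracket -A^-5 + A^-1 - A^3 + 2A^7 + A^15; 13 crossings at w = +7): V = -t^(3/2) - 2t^(7/2) + t^(9/2) - t^(11/2) + t^(13/2)
V(D4) = -t^(3/2) - 2t^(7/2) + t^(9/2) - t^(11/2) + t^(13/2)  [11 crossings, <D> = -A^-11 + A^-7 - A^-3 + 2A + A^9, w = +5]
why: comparing 4 Jones polynomials yields 2 groups


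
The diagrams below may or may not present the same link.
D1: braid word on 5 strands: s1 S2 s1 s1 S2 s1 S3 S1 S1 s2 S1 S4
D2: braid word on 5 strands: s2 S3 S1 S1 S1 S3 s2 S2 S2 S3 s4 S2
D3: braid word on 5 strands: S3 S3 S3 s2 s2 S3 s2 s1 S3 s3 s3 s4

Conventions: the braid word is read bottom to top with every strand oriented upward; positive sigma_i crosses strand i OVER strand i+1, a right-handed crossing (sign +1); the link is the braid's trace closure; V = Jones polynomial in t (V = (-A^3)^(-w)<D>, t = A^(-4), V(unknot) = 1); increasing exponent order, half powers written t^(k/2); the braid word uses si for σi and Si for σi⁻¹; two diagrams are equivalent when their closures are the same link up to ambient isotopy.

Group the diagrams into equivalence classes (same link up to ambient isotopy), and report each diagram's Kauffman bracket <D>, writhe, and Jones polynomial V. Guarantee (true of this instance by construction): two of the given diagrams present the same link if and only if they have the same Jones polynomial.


equivalence classes: {D1} | {D2} | {D3}
D1 (bracket A^-6; 12 crossings at w = -2): V = 1
V(D2) = t^-8 - 2t^-7 + t^-6 - 2t^-5 + 2t^-4 + t^-2  (w -6, c 12, <D> = A^-10 + 2A^-2 - 2A^2 + A^6 - 2A^10 + A^14)
V(D3) = -t^-3 + 2t^-2 - 2t^-1 + 3 - 2t + 2t^2 - t^3  [12 crossings, <D> = -A^-6 + 2A^-2 - 2A^2 + 3A^6 - 2A^10 + 2A^14 - A^18, w = +2]
key observation: V(t) takes 3 values over 3 diagrams, fixing the grouping


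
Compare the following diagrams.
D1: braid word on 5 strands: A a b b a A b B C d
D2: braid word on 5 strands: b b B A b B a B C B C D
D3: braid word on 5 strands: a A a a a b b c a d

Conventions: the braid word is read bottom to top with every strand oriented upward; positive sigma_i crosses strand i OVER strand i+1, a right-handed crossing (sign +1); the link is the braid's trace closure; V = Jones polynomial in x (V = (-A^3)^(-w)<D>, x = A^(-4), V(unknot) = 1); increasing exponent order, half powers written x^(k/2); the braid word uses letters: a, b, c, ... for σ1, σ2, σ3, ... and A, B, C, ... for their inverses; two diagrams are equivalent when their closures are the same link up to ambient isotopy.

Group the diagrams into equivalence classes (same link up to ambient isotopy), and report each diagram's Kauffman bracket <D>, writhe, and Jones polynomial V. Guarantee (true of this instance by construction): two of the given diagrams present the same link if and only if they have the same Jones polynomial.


grouping into links: {D1} | {D2} | {D3}
V(D1) = 1 + x + x^2 + x^3  (w +2, c 10, <D> = A^-6 + A^-2 + A^2 + A^6)
V(D2) = x^-3 + x^-2 + x^-1 + 1  (w -4, c 12, <D> = A^-12 + A^-8 + A^-4 + 1)
V(D3) = x^2 + 2x^4 - x^5 + 2x^6 - x^7 + x^8  (w +8, c 10, <D> = A^-8 - A^-4 + 2 - A^4 + 2A^8 + A^16)
key observation: V(x) takes 3 values over 3 diagrams, fixing the grouping


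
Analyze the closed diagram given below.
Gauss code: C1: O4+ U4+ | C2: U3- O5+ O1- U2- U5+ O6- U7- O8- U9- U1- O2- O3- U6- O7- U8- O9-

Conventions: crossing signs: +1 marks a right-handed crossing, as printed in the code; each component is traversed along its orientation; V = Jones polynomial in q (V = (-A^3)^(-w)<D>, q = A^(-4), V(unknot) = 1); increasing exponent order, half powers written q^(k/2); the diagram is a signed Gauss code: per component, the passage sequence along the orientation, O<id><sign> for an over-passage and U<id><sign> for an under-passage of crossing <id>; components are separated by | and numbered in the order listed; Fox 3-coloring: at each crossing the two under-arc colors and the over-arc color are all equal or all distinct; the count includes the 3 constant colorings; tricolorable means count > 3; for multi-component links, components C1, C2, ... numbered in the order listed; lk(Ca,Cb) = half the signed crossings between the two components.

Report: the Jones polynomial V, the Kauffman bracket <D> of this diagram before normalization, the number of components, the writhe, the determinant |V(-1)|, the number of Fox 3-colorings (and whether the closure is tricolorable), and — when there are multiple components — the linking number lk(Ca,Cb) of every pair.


Jones polynomial: V(q) = q^(-19/2) + q^(-15/2) - q^(-13/2) - q^(-11/2) - q^(-7/2) - q^(-3/2)
<D> = A^-9 + A^-1 + A^7 + A^11 - A^15 - A^23; writhe -5
components 2, writhe -5 (9 crossings)
linking number lk(C1,C2) = 0
3-colorings: 9 of 3^9, det 0 — tricolorable
note: |V(-1)| = 0: so tricolorable, since 3 divides 0


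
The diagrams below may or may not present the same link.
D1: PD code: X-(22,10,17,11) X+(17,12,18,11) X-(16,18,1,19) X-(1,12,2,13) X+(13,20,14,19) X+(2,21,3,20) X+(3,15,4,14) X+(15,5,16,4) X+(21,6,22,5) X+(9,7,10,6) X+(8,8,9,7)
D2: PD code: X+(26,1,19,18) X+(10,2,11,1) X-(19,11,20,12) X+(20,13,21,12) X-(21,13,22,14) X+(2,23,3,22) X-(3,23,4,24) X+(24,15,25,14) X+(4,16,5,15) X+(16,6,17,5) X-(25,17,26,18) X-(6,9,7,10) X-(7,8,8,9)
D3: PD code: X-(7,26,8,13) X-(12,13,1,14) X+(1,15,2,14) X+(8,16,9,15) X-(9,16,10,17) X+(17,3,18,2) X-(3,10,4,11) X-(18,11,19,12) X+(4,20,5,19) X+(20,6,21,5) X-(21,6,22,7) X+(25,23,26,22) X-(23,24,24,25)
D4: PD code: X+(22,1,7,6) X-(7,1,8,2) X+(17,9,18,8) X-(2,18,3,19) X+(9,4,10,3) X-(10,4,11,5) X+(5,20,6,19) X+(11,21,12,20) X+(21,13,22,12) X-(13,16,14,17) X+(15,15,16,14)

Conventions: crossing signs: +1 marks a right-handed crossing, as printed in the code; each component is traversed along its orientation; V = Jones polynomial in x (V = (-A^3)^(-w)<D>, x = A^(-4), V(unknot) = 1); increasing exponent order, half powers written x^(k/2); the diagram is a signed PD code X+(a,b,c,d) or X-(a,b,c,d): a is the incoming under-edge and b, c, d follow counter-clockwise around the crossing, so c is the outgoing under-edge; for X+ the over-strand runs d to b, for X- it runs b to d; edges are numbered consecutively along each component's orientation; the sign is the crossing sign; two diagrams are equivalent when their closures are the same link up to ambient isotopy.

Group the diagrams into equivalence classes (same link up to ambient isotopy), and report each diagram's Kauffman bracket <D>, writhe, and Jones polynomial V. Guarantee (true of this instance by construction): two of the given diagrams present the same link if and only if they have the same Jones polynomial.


classes: {D1} | {D2, D4} | {D3}
V(D1) = -x^(1/2) - x^(5/2)  [11 crossings, <D> = A^5 + A^13, w = +5]
V(D2) = -x^(1/2) - x^(3/2) - x^(5/2) + x^(9/2)  (w +1, c 13, <D> = -A^-15 + A^-7 + A^-3 + A)
V(D3) = -x^(-1/2) - x^(1/2)  [13 crossings, <D> = A^-5 + A^-1, w = -1]
V(D4) = -x^(1/2) - x^(3/2) - x^(5/2) + x^(9/2)  [11 crossings, <D> = -A^-9 + A^-1 + A^3 + A^7, w = +3]
note: 3 values of V(x) split the 4 diagrams


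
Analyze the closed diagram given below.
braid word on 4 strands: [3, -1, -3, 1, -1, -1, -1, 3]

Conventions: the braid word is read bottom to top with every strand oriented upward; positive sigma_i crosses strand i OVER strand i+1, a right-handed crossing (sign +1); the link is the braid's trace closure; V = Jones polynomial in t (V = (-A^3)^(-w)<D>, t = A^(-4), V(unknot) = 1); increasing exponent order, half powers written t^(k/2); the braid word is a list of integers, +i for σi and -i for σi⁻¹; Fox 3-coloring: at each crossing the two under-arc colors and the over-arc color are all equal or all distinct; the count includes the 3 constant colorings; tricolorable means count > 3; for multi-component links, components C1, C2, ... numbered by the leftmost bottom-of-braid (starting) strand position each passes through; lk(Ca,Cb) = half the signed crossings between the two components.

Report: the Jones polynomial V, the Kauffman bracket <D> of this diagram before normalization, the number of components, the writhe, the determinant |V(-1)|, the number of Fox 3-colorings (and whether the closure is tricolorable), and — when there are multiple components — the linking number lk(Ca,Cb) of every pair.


V(t) = t^(-9/2) - t^(-5/2) - t^(-3/2) - t^(-1/2)
bracket: -A^-4 - 1 - A^4 + A^12, w = -2
2 components, writhe -2, over 8 crossings
lk(C1,C2) = 0
det 0, colorings 27 of 3^8 — tricolorable
observation: the word shrinks to σ3 σ1⁻¹ σ3⁻¹ σ1⁻¹ σ1⁻¹ σ3 after cancelling


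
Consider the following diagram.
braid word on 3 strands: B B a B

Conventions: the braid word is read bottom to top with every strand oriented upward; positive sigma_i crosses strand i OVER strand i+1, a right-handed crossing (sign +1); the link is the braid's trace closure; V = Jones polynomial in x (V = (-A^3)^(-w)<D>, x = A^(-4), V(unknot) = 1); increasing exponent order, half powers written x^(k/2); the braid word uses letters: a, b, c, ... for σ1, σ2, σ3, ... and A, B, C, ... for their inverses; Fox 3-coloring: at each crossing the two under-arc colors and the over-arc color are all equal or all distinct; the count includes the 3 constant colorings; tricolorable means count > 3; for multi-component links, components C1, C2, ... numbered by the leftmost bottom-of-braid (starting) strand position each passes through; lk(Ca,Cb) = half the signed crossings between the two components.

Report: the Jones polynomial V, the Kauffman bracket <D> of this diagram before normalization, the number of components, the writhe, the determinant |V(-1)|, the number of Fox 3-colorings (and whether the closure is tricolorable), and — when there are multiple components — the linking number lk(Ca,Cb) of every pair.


V(x) = -x^-4 + x^-3 + x^-1
bracket: A^-2 + A^6 - A^10, w = -2
1 component, writhe -2, over 4 crossings
det 3, colorings 9 of 3^4 — tricolorable
observation: |V(-1)| = 3: so tricolorable, since 3 divides 3


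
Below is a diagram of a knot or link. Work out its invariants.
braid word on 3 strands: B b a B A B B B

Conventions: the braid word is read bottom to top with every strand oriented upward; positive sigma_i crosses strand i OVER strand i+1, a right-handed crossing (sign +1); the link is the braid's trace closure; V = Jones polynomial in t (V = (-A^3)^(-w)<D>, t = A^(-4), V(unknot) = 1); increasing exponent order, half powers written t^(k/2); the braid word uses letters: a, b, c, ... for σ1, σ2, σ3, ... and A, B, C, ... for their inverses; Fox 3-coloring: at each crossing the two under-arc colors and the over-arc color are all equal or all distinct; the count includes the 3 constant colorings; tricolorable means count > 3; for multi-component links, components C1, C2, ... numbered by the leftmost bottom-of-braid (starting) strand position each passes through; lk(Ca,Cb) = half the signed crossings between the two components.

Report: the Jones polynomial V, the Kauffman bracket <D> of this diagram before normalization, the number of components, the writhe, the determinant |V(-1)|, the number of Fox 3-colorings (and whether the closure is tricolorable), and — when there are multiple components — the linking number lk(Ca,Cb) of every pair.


V(t) = -t^-4 + t^-3 + t^-1
bracket: A^-8 + 1 - A^4, w = -4
1 component, writhe -4, over 8 crossings
det 3, colorings 9 of 3^8 — tricolorable
observation: the word shrinks to σ1 σ2⁻¹ σ1⁻¹ σ2⁻¹ σ2⁻¹ σ2⁻¹ after cancelling


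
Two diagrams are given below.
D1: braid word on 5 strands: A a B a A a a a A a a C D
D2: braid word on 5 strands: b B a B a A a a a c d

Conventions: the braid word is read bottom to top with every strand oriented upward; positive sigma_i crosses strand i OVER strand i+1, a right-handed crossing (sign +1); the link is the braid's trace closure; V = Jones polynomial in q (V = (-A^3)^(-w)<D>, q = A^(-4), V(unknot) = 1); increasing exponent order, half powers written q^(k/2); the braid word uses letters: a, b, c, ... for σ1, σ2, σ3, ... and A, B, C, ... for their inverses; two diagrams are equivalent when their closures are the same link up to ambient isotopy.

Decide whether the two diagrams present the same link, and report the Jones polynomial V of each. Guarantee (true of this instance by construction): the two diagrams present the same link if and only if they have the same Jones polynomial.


same link: yes
V(D1) = -q^(3/2) - q^(7/2) + q^(9/2) - q^(11/2)  [13 crossings, <D> = A^-19 - A^-15 + A^-11 + A^-3, w = +1]
D2 (bracket A^-7 - A^-3 + A + A^9; 11 crossings at w = +5): V = -q^(3/2) - q^(7/2) + q^(9/2) - q^(11/2)
note: all 2 diagrams share one V(q), hence one class


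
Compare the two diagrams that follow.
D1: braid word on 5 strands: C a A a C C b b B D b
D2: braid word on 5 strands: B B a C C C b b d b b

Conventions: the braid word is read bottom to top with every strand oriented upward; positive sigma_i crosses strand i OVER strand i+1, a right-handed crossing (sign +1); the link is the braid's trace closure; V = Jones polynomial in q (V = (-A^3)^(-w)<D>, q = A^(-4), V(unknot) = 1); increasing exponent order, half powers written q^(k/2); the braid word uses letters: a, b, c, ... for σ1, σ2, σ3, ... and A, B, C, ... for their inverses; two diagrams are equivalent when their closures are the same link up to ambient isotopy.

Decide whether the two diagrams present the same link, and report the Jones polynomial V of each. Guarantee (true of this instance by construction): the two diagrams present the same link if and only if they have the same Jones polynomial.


same link: yes
V(D1) = q^(-7/2) - q^(-5/2) + q^(-3/2) - 2q^(-1/2) - q^(3/2)  [11 crossings, <D> = A^-9 + 2A^-1 - A^3 + A^7 - A^11, w = -1]
D2 (bracket A^-3 + 2A^5 - A^9 + A^13 - A^17; 11 crossings at w = +1): V = q^(-7/2) - q^(-5/2) + q^(-3/2) - 2q^(-1/2) - q^(3/2)
note: one V(q) for all 2 diagrams — one class (guaranteed)


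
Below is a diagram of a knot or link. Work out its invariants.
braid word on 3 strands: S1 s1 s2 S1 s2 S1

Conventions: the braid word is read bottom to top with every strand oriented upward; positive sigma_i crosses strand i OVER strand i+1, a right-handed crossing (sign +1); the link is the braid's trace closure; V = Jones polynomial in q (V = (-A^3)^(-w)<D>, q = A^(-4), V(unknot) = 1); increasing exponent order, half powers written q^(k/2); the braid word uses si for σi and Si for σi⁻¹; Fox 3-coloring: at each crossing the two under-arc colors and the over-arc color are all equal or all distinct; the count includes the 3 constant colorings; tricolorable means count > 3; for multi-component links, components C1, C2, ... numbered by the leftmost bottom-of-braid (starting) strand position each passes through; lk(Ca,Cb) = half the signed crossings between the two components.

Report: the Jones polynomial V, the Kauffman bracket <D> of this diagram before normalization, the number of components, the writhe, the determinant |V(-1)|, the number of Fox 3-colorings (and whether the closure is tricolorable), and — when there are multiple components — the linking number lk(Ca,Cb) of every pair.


Jones polynomial: V(q) = q^-2 - q^-1 + 1 - q + q^2
<D> = A^-8 - A^-4 + 1 - A^4 + A^8; writhe 0
components 1, writhe 0 (6 crossings)
3-colorings: 3 of 3^6, det 5 — not tricolorable
note: w = 0 (over 6 crossings) is diagram-only; (-A^3)^(0) removes it from V


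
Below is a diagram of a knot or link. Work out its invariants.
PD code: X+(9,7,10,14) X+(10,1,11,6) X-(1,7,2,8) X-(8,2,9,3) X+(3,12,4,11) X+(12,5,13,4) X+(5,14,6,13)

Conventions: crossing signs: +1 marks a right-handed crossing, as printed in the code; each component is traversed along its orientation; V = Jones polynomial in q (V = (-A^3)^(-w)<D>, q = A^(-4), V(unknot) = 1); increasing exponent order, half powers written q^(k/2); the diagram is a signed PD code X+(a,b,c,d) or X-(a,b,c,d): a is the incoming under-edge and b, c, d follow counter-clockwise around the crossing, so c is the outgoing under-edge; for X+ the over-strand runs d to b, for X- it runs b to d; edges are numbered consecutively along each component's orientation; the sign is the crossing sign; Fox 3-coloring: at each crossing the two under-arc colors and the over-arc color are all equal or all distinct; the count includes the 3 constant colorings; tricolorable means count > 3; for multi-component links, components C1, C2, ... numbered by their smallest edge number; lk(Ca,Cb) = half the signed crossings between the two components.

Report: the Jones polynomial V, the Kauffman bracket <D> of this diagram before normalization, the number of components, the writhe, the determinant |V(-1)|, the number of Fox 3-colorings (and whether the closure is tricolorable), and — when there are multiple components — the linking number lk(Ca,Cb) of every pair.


V(q) = -q^(1/2) - q^(5/2)
bracket: A^-1 + A^7, w = +3
2 components, writhe +3, over 7 crossings
lk(C1,C2) = +1
det 2, colorings 3 of 3^7 — not tricolorable
observation: the 1 component pair carries total linking +1


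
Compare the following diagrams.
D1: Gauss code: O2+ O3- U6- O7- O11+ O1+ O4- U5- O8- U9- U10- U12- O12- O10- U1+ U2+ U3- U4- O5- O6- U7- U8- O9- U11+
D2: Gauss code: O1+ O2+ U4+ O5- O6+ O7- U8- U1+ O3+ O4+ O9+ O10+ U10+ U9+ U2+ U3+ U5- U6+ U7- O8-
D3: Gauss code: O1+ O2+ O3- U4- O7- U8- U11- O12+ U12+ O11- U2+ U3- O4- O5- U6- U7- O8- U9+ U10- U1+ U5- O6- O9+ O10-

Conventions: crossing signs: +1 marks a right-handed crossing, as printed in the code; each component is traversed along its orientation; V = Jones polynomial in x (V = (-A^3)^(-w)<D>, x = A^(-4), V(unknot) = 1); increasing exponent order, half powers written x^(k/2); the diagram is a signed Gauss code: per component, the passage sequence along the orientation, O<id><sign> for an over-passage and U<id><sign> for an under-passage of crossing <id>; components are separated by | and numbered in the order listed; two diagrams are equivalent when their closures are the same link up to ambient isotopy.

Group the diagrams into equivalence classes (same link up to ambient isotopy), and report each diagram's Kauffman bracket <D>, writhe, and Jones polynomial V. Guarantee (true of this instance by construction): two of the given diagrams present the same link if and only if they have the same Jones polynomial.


grouping into links: {D1, D3} | {D2}
V(D1) = -x^-6 + x^-5 - x^-4 + 2x^-3 - x^-2 + x^-1  (w -6, c 12, <D> = A^-14 - A^-10 + 2A^-6 - A^-2 + A^2 - A^6)
V(D2) = 1  [10 crossings, <D> = A^12, w = +4]
V(D3) = -x^-6 + x^-5 - x^-4 + 2x^-3 - x^-2 + x^-1  [12 crossings, <D> = A^-8 - A^-4 + 2 - A^4 + A^8 - A^12, w = -4]
why: comparing 3 Jones polynomials yields 2 groups
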